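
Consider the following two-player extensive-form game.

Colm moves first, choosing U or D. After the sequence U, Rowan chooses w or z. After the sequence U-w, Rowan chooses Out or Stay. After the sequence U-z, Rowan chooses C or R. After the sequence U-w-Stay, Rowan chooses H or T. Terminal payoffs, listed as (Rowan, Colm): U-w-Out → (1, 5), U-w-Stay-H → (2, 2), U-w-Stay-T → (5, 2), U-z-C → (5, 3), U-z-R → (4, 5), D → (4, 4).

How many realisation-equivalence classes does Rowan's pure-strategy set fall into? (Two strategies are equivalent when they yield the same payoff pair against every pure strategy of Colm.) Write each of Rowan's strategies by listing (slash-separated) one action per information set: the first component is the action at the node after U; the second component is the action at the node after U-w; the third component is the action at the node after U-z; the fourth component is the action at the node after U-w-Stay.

Rowan has 16 pure strategies: w/Out/C/H, w/Out/C/T, w/Out/R/H, w/Out/R/T, w/Stay/C/H, w/Stay/C/T, w/Stay/R/H, w/Stay/R/T, z/Out/C/H, z/Out/C/T, z/Out/R/H, z/Out/R/T, z/Stay/C/H, z/Stay/C/T, z/Stay/R/H, z/Stay/R/T. Columns: U, D.
{w/Out/C/H, w/Out/C/T, w/Out/R/H, w/Out/R/T} → row (1,5) (4,4)
{w/Stay/C/H, w/Stay/R/H} → row (2,2) (4,4)
{w/Stay/C/T, w/Stay/R/T} → row (5,2) (4,4)
{z/Out/C/H, z/Out/C/T, z/Stay/C/H, z/Stay/C/T} → row (5,3) (4,4)
{z/Out/R/H, z/Out/R/T, z/Stay/R/H, z/Stay/R/T} → row (4,5) (4,4)
That's 5 distinct rows out of 16 strategies.

5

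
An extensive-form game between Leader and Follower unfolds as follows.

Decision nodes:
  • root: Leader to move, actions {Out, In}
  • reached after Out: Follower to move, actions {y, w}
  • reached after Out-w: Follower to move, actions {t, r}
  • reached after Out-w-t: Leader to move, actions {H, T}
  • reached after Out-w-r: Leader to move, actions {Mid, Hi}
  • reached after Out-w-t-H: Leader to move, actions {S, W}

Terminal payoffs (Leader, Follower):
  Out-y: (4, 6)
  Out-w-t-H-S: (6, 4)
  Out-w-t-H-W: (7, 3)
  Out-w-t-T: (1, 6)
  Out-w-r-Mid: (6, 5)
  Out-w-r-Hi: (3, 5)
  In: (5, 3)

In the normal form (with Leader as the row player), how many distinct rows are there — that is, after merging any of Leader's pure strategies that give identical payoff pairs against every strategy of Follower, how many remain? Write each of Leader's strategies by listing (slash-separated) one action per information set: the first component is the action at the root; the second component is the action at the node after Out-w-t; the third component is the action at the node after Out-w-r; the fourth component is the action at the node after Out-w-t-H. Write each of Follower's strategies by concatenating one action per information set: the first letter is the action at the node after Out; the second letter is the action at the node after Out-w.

7

Leader has 16 pure strategies: Out/H/Mid/S, Out/H/Mid/W, Out/H/Hi/S, Out/H/Hi/W, Out/T/Mid/S, Out/T/Mid/W, Out/T/Hi/S, Out/T/Hi/W, In/H/Mid/S, In/H/Mid/W, In/H/Hi/S, In/H/Hi/W, In/T/Mid/S, In/T/Mid/W, In/T/Hi/S, In/T/Hi/W. Columns: yt, yr, wt, wr.
{Out/H/Mid/S} → row (4,6) (4,6) (6,4) (6,5)
{Out/H/Mid/W} → row (4,6) (4,6) (7,3) (6,5)
{Out/H/Hi/S} → row (4,6) (4,6) (6,4) (3,5)
{Out/H/Hi/W} → row (4,6) (4,6) (7,3) (3,5)
{Out/T/Mid/S, Out/T/Mid/W} → row (4,6) (4,6) (1,6) (6,5)
{Out/T/Hi/S, Out/T/Hi/W} → row (4,6) (4,6) (1,6) (3,5)
{In/H/Mid/S, In/H/Mid/W, In/H/Hi/S, In/H/Hi/W, In/T/Mid/S, In/T/Mid/W, In/T/Hi/S, In/T/Hi/W} → row (5,3) (5,3) (5,3) (5,3)
That's 7 distinct rows out of 16 strategies.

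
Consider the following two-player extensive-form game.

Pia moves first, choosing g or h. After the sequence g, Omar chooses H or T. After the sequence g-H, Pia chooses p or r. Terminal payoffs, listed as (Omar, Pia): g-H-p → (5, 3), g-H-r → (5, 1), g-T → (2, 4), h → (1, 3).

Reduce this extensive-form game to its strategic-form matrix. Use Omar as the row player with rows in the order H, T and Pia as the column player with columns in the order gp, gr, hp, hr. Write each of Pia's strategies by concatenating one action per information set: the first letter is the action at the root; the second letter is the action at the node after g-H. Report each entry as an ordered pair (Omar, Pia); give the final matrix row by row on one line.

H: (5,3) (5,1) (1,3) (1,3) | T: (2,4) (2,4) (1,3) (1,3)

Row H: gp→(5,3), gr→(5,1), hp→(1,3), hr→(1,3)
Row T: gp→(2,4), gr→(2,4), hp→(1,3), hr→(1,3)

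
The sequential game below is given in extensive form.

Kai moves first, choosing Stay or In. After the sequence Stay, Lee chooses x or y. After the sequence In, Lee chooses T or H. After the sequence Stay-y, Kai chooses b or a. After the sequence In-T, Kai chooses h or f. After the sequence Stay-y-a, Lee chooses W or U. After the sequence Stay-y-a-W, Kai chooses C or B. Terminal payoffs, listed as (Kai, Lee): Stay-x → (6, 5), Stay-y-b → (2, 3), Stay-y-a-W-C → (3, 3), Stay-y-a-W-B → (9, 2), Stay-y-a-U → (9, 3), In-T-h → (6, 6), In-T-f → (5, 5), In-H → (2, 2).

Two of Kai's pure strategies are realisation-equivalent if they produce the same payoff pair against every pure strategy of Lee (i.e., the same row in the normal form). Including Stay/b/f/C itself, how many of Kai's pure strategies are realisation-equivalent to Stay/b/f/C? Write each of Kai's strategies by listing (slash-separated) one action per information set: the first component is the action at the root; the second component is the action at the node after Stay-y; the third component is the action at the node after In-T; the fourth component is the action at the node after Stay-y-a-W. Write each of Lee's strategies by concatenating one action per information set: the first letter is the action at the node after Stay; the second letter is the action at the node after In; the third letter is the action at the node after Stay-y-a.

Row for Stay/b/f/C (columns xTW, xTU, xHW, xHU, yTW, yTU, yHW, yHU): (6,5) (6,5) (6,5) (6,5) (2,3) (2,3) (2,3) (2,3).
Under Stay/b/f/C, Kai's choice at the node after In-T and at the node after Stay-y-a-W can never be reached regardless of what Lee does, so varying those choices leaves every outcome unchanged.
Holding the reachable choices fixed and varying the unreachable ones freely already gives 2 × 2 = 4 equivalent strategies.
No other strategy reproduces this row, so those 4 are the full class: Stay/b/h/C, Stay/b/h/B, Stay/b/f/C, Stay/b/f/B.

4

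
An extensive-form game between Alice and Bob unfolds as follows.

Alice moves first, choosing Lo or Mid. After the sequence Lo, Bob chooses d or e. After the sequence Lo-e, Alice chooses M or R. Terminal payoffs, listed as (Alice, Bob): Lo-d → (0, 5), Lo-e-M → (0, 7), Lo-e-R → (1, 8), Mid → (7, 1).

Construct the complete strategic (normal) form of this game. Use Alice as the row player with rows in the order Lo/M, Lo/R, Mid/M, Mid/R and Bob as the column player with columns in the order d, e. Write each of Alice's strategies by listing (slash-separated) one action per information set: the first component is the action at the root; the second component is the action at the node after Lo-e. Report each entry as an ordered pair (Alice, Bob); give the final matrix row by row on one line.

Lo/M: (0,5) (0,7) | Lo/R: (0,5) (1,8) | Mid/M: (7,1) (7,1) | Mid/R: (7,1) (7,1)

Row Lo/M: d→(0,5), e→(0,7)
Row Lo/R: d→(0,5), e→(1,8)
Row Mid/M: d→(7,1), e→(7,1)
Row Mid/R: d→(7,1), e→(7,1)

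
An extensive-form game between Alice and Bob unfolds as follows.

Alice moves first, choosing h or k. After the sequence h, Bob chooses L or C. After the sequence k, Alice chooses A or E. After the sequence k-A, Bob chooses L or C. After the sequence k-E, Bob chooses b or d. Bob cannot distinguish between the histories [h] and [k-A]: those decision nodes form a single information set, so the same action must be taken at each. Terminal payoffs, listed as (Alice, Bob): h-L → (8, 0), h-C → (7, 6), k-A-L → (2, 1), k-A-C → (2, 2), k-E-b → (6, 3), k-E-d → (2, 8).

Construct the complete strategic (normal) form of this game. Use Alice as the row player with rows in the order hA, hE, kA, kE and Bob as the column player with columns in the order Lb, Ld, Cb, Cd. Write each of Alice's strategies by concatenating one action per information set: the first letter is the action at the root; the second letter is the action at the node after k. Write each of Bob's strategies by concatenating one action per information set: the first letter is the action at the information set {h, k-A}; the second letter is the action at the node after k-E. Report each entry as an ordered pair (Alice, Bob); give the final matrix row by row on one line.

hA: (8,0) (8,0) (7,6) (7,6) | hE: (8,0) (8,0) (7,6) (7,6) | kA: (2,1) (2,1) (2,2) (2,2) | kE: (6,3) (2,8) (6,3) (2,8)

           Lb       Ld       Cb       Cd
  hA    (8,0)    (8,0)    (7,6)    (7,6)
  hE    (8,0)    (8,0)    (7,6)    (7,6)
  kA    (2,1)    (2,1)    (2,2)    (2,2)
  kE    (6,3)    (2,8)    (6,3)    (2,8)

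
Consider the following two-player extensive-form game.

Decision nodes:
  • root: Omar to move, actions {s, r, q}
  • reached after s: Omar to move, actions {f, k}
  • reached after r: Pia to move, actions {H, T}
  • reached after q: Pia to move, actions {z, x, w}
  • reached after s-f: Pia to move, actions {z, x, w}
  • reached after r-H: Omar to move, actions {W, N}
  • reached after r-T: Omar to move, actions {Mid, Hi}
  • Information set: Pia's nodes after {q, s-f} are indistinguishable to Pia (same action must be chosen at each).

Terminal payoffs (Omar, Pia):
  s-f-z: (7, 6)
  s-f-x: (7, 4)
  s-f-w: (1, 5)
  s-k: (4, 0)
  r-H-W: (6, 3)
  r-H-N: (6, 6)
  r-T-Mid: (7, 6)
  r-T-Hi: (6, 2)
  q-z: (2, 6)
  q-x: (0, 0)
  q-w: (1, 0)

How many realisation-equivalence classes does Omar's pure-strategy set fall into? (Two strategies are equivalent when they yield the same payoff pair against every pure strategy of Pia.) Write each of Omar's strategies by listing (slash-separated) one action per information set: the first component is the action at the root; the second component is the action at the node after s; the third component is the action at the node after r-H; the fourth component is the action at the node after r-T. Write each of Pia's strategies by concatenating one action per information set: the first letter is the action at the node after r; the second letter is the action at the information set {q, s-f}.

7

Omar has 24 pure strategies: s/f/W/Mid, s/f/W/Hi, s/f/N/Mid, s/f/N/Hi, s/k/W/Mid, s/k/W/Hi, s/k/N/Mid, s/k/N/Hi, r/f/W/Mid, r/f/W/Hi, r/f/N/Mid, r/f/N/Hi, r/k/W/Mid, r/k/W/Hi, r/k/N/Mid, r/k/N/Hi, q/f/W/Mid, q/f/W/Hi, q/f/N/Mid, q/f/N/Hi, q/k/W/Mid, q/k/W/Hi, q/k/N/Mid, q/k/N/Hi. Columns: Hz, Hx, Hw, Tz, Tx, Tw.
{s/f/W/Mid, s/f/W/Hi, s/f/N/Mid, s/f/N/Hi} → row (7,6) (7,4) (1,5) (7,6) (7,4) (1,5)
{s/k/W/Mid, s/k/W/Hi, s/k/N/Mid, s/k/N/Hi} → row (4,0) (4,0) (4,0) (4,0) (4,0) (4,0)
{r/f/W/Mid, r/k/W/Mid} → row (6,3) (6,3) (6,3) (7,6) (7,6) (7,6)
{r/f/W/Hi, r/k/W/Hi} → row (6,3) (6,3) (6,3) (6,2) (6,2) (6,2)
{r/f/N/Mid, r/k/N/Mid} → row (6,6) (6,6) (6,6) (7,6) (7,6) (7,6)
{r/f/N/Hi, r/k/N/Hi} → row (6,6) (6,6) (6,6) (6,2) (6,2) (6,2)
{q/f/W/Mid, q/f/W/Hi, q/f/N/Mid, q/f/N/Hi, q/k/W/Mid, q/k/W/Hi, q/k/N/Mid, q/k/N/Hi} → row (2,6) (0,0) (1,0) (2,6) (0,0) (1,0)
That's 7 distinct rows out of 24 strategies.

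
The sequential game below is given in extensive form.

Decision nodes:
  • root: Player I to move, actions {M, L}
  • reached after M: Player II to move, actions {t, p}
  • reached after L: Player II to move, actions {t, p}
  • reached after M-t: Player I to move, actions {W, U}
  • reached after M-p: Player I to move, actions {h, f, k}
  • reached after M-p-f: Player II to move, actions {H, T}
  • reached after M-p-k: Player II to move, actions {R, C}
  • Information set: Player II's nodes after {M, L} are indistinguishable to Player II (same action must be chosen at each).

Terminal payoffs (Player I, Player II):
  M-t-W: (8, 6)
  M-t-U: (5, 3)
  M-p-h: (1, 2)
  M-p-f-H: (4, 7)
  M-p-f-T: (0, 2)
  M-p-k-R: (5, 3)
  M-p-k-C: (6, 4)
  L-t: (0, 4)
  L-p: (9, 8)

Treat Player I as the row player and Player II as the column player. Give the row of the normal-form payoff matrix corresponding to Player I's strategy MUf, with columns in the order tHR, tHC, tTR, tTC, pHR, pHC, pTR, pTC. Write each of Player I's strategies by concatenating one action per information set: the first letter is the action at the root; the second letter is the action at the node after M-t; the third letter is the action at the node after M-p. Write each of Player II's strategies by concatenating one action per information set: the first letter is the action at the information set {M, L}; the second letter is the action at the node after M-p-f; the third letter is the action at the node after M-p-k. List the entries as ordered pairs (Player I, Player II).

(5,3) (5,3) (5,3) (5,3) (4,7) (4,7) (0,2) (0,2)

vs tHR: Player I plays M → Player II plays t at [M] → Player I plays U at [M-t] → (5, 3)
vs tHC: Player I plays M → Player II plays t at [M] → Player I plays U at [M-t] → (5, 3)
vs tTR: Player I plays M → Player II plays t at [M] → Player I plays U at [M-t] → (5, 3)
vs tTC: Player I plays M → Player II plays t at [M] → Player I plays U at [M-t] → (5, 3)
vs pHR: Player I plays M → Player II plays p at [M] → Player I plays f at [M-p] → Player II plays H at [M-p-f] → (4, 7)
vs pHC: Player I plays M → Player II plays p at [M] → Player I plays f at [M-p] → Player II plays H at [M-p-f] → (4, 7)
vs pTR: Player I plays M → Player II plays p at [M] → Player I plays f at [M-p] → Player II plays T at [M-p-f] → (0, 2)
vs pTC: Player I plays M → Player II plays p at [M] → Player I plays f at [M-p] → Player II plays T at [M-p-f] → (0, 2)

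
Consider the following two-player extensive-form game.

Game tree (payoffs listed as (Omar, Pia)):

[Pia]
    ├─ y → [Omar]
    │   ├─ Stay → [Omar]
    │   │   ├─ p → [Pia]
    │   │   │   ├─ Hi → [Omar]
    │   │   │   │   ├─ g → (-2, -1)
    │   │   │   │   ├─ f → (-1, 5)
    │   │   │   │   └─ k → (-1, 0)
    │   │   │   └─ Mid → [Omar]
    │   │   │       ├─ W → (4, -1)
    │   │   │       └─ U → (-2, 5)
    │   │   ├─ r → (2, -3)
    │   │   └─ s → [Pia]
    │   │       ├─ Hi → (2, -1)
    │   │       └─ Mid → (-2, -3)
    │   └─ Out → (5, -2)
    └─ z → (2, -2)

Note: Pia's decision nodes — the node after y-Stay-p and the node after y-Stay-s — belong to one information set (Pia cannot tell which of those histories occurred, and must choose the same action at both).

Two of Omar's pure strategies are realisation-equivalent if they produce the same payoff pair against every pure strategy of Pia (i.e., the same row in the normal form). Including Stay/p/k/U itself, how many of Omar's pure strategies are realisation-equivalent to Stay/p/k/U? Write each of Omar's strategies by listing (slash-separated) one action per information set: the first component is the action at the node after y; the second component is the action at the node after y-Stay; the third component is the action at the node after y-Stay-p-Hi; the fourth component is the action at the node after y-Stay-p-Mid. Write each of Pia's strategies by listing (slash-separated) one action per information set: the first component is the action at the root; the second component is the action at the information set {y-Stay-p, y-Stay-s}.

1

Row for Stay/p/k/U (columns y/Hi, y/Mid, z/Hi, z/Mid): (-1,0) (-2,5) (2,-2) (2,-2).
Every one of Omar's information sets is on the play path for some reply by Pia when Omar follows Stay/p/k/U.
Changing the action at any of them therefore changes at least one column, so only Stay/p/k/U itself gives this row.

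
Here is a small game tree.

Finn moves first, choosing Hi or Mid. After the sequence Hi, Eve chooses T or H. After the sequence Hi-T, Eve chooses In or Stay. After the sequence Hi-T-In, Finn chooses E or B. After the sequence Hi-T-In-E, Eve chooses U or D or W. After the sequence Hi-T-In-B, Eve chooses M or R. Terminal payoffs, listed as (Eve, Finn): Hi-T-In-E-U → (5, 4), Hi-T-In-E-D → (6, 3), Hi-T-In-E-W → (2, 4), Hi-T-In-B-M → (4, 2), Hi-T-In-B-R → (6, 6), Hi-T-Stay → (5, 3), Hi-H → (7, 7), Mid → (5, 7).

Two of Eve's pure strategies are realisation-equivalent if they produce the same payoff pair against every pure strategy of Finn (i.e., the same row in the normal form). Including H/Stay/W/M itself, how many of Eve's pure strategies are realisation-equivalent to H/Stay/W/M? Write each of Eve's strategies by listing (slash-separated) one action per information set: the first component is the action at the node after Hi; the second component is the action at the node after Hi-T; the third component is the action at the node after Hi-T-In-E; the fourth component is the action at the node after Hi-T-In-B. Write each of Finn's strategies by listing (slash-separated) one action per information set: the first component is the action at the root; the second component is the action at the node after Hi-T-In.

12

Row for H/Stay/W/M (columns Hi/E, Hi/B, Mid/E, Mid/B): (7,7) (7,7) (5,7) (5,7).
Under H/Stay/W/M, Eve's choice at the node after Hi-T and at the node after Hi-T-In-E and at the node after Hi-T-In-B can never be reached regardless of what Finn does, so varying those choices leaves every outcome unchanged.
Holding the reachable choices fixed and varying the unreachable ones freely already gives 2 × 3 × 2 = 12 equivalent strategies.
No other strategy reproduces this row, so those 12 are the full class: H/In/U/M, H/In/U/R, H/In/D/M, H/In/D/R, H/In/W/M, H/In/W/R, H/Stay/U/M, H/Stay/U/R, H/Stay/D/M, H/Stay/D/R, H/Stay/W/M, H/Stay/W/R.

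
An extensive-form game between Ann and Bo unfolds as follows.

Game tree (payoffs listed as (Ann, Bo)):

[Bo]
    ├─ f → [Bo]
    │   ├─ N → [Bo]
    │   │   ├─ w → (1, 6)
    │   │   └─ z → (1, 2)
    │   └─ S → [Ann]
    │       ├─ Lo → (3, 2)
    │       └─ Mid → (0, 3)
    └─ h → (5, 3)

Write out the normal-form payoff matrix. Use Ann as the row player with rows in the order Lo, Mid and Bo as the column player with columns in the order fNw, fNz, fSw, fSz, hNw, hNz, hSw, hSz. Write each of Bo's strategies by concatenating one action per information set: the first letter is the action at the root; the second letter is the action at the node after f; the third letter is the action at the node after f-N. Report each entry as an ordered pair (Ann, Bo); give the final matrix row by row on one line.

Lo: (1,6) (1,2) (3,2) (3,2) (5,3) (5,3) (5,3) (5,3) | Mid: (1,6) (1,2) (0,3) (0,3) (5,3) (5,3) (5,3) (5,3)

Row Lo: fNw→(1,6), fNz→(1,2), fSw→(3,2), fSz→(3,2), hNw→(5,3), hNz→(5,3), hSw→(5,3), hSz→(5,3)
Row Mid: fNw→(1,6), fNz→(1,2), fSw→(0,3), fSz→(0,3), hNw→(5,3), hNz→(5,3), hSw→(5,3), hSz→(5,3)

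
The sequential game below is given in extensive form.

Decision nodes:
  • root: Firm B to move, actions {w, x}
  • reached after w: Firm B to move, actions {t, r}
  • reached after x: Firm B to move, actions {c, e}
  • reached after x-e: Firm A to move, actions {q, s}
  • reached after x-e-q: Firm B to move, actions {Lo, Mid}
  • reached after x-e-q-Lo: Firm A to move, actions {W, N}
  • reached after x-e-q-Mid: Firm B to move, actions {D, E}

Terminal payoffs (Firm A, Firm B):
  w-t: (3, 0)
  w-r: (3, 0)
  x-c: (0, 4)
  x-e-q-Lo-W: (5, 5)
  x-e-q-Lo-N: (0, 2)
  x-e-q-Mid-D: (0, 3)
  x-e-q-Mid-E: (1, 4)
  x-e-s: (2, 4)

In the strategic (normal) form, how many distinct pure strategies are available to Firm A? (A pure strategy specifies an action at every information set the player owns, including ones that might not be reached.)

4

Firm A owns the node after x-e with actions {q, s} — two choices.
Firm A owns the node after x-e-q-Lo with actions {W, N} — two choices.
A pure strategy fixes one action at each information set independently, so the count is the product 2 × 2 = 4.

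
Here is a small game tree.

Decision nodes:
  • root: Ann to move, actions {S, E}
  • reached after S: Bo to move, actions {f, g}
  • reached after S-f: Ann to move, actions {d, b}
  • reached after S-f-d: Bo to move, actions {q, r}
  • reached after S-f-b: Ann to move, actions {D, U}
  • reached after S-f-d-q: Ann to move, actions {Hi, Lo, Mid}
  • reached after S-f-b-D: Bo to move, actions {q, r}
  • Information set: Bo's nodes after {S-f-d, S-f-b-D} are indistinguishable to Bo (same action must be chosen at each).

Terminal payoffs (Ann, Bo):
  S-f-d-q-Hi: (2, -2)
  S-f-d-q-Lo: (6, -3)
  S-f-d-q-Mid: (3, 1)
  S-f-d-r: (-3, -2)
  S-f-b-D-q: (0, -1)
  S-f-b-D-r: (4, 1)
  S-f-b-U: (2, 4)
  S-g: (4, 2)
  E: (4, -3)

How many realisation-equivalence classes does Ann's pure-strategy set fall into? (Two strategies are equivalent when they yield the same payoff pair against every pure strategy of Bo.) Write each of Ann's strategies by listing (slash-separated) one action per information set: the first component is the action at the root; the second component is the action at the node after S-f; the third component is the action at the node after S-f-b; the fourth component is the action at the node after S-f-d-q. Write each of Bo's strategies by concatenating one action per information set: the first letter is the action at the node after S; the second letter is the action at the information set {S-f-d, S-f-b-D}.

6

Ann has 24 pure strategies: S/d/D/Hi, S/d/D/Lo, S/d/D/Mid, S/d/U/Hi, S/d/U/Lo, S/d/U/Mid, S/b/D/Hi, S/b/D/Lo, S/b/D/Mid, S/b/U/Hi, S/b/U/Lo, S/b/U/Mid, E/d/D/Hi, E/d/D/Lo, E/d/D/Mid, E/d/U/Hi, E/d/U/Lo, E/d/U/Mid, E/b/D/Hi, E/b/D/Lo, E/b/D/Mid, E/b/U/Hi, E/b/U/Lo, E/b/U/Mid. Columns: fq, fr, gq, gr.
{S/d/D/Hi, S/d/U/Hi} → row (2,-2) (-3,-2) (4,2) (4,2)
{S/d/D/Lo, S/d/U/Lo} → row (6,-3) (-3,-2) (4,2) (4,2)
{S/d/D/Mid, S/d/U/Mid} → row (3,1) (-3,-2) (4,2) (4,2)
{S/b/D/Hi, S/b/D/Lo, S/b/D/Mid} → row (0,-1) (4,1) (4,2) (4,2)
{S/b/U/Hi, S/b/U/Lo, S/b/U/Mid} → row (2,4) (2,4) (4,2) (4,2)
{E/d/D/Hi, E/d/D/Lo, E/d/D/Mid, E/d/U/Hi, E/d/U/Lo, E/d/U/Mid, E/b/D/Hi, E/b/D/Lo, E/b/D/Mid, E/b/U/Hi, E/b/U/Lo, E/b/U/Mid} → row (4,-3) (4,-3) (4,-3) (4,-3)
That's 6 distinct rows out of 24 strategies.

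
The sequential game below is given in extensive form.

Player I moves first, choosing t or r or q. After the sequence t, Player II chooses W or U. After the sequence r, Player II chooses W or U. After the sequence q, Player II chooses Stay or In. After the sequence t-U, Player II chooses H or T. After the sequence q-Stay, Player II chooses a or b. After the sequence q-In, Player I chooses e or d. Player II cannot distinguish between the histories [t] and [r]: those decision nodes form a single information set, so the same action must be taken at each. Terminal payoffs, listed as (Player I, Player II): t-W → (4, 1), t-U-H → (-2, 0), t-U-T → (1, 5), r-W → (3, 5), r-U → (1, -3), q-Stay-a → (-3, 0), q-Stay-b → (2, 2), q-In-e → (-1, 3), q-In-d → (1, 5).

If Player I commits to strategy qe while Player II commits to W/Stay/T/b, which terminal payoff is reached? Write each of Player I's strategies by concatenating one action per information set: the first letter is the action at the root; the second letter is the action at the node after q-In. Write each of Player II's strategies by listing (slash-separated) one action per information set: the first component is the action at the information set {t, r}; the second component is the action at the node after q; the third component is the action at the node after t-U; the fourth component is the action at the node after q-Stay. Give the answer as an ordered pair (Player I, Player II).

Trace the play path from the root:
  Player I plays q
  Player II plays Stay at [q]
  Player II plays b at [q-Stay]
→ terminal payoff (2, 2).
(Player I's choice at the node after q-In is never reached on this path, so it doesn't affect the outcome.)

(2, 2)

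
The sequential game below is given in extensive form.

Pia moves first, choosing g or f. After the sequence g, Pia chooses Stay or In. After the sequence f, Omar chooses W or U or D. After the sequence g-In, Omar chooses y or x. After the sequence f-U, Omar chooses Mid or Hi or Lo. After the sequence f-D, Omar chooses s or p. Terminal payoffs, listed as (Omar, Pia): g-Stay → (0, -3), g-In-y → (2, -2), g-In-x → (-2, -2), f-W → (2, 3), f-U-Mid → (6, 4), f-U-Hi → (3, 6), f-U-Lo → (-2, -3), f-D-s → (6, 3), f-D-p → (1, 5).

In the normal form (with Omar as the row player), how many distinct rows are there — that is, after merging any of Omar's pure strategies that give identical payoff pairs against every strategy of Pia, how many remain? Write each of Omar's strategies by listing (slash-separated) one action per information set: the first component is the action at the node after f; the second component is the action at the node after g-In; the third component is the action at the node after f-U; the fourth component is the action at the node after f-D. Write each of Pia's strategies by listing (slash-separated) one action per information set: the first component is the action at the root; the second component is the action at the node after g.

Omar has 36 pure strategies: W/y/Mid/s, W/y/Mid/p, W/y/Hi/s, W/y/Hi/p, W/y/Lo/s, W/y/Lo/p, W/x/Mid/s, W/x/Mid/p, W/x/Hi/s, W/x/Hi/p, W/x/Lo/s, W/x/Lo/p, U/y/Mid/s, U/y/Mid/p, U/y/Hi/s, U/y/Hi/p, U/y/Lo/s, U/y/Lo/p, U/x/Mid/s, U/x/Mid/p, U/x/Hi/s, U/x/Hi/p, U/x/Lo/s, U/x/Lo/p, D/y/Mid/s, D/y/Mid/p, D/y/Hi/s, D/y/Hi/p, D/y/Lo/s, D/y/Lo/p, D/x/Mid/s, D/x/Mid/p, D/x/Hi/s, D/x/Hi/p, D/x/Lo/s, D/x/Lo/p. Columns: g/Stay, g/In, f/Stay, f/In.
{W/y/Mid/s, W/y/Mid/p, W/y/Hi/s, W/y/Hi/p, W/y/Lo/s, W/y/Lo/p} → row (0,-3) (2,-2) (2,3) (2,3)
{W/x/Mid/s, W/x/Mid/p, W/x/Hi/s, W/x/Hi/p, W/x/Lo/s, W/x/Lo/p} → row (0,-3) (-2,-2) (2,3) (2,3)
{U/y/Mid/s, U/y/Mid/p} → row (0,-3) (2,-2) (6,4) (6,4)
{U/y/Hi/s, U/y/Hi/p} → row (0,-3) (2,-2) (3,6) (3,6)
{U/y/Lo/s, U/y/Lo/p} → row (0,-3) (2,-2) (-2,-3) (-2,-3)
{U/x/Mid/s, U/x/Mid/p} → row (0,-3) (-2,-2) (6,4) (6,4)
{U/x/Hi/s, U/x/Hi/p} → row (0,-3) (-2,-2) (3,6) (3,6)
{U/x/Lo/s, U/x/Lo/p} → row (0,-3) (-2,-2) (-2,-3) (-2,-3)
{D/y/Mid/s, D/y/Hi/s, D/y/Lo/s} → row (0,-3) (2,-2) (6,3) (6,3)
{D/y/Mid/p, D/y/Hi/p, D/y/Lo/p} → row (0,-3) (2,-2) (1,5) (1,5)
{D/x/Mid/s, D/x/Hi/s, D/x/Lo/s} → row (0,-3) (-2,-2) (6,3) (6,3)
{D/x/Mid/p, D/x/Hi/p, D/x/Lo/p} → row (0,-3) (-2,-2) (1,5) (1,5)
That's 12 distinct rows out of 36 strategies.

12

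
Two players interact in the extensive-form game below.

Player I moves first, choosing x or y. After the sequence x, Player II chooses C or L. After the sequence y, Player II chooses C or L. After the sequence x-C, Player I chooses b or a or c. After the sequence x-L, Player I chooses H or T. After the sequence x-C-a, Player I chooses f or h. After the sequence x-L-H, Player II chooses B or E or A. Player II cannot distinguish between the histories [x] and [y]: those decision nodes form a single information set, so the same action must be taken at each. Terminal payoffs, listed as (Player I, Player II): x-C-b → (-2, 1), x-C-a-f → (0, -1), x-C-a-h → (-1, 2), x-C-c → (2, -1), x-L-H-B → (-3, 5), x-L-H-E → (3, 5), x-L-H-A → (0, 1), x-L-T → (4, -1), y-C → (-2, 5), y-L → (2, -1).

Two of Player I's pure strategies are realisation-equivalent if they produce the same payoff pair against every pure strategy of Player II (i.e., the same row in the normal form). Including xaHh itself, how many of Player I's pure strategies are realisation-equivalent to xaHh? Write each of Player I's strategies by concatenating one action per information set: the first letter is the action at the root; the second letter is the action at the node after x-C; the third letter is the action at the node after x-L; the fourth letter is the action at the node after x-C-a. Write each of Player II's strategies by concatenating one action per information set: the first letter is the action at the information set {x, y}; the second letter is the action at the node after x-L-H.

1

Row for xaHh (columns CB, CE, CA, LB, LE, LA): (-1,2) (-1,2) (-1,2) (-3,5) (3,5) (0,1).
Every one of Player I's information sets is on the play path for some reply by Player II when Player I follows xaHh.
Changing the action at any of them therefore changes at least one column, so only xaHh itself gives this row.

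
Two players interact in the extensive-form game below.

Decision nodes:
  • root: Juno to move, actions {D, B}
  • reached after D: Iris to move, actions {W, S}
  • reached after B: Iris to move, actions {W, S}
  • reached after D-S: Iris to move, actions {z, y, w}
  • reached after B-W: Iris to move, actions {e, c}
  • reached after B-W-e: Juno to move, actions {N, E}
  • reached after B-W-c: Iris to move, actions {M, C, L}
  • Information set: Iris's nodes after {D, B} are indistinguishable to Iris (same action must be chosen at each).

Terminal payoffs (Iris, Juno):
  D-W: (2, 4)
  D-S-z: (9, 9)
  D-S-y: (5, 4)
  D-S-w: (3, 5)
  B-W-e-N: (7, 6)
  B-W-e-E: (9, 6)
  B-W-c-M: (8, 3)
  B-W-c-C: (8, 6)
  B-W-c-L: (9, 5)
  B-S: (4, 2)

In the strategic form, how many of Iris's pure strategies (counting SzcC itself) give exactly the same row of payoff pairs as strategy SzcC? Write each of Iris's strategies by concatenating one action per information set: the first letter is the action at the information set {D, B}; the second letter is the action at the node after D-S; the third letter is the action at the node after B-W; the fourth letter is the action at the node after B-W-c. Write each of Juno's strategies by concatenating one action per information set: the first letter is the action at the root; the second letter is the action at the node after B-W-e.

Row for SzcC (columns DN, DE, BN, BE): (9,9) (9,9) (4,2) (4,2).
Under SzcC, Iris's choice at the node after B-W and at the node after B-W-c can never be reached regardless of what Juno does, so varying those choices leaves every outcome unchanged.
Holding the reachable choices fixed and varying the unreachable ones freely already gives 2 × 3 = 6 equivalent strategies.
No other strategy reproduces this row, so those 6 are the full class: SzeM, SzeC, SzeL, SzcM, SzcC, SzcL.

6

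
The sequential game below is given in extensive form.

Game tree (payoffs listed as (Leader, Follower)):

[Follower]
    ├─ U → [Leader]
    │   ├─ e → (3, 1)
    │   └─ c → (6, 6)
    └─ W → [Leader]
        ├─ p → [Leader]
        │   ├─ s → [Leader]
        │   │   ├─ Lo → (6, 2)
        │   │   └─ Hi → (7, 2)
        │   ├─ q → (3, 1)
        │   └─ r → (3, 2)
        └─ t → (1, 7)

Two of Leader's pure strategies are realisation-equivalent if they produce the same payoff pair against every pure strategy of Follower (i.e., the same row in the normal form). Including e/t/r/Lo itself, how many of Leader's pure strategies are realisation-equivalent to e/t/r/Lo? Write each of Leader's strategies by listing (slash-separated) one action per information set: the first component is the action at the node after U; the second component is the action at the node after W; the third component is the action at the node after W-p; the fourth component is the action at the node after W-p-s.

6

Row for e/t/r/Lo (columns U, W): (3,1) (1,7).
Under e/t/r/Lo, Leader's choice at the node after W-p and at the node after W-p-s can never be reached regardless of what Follower does, so varying those choices leaves every outcome unchanged.
Holding the reachable choices fixed and varying the unreachable ones freely already gives 3 × 2 = 6 equivalent strategies.
No other strategy reproduces this row, so those 6 are the full class: e/t/s/Lo, e/t/s/Hi, e/t/q/Lo, e/t/q/Hi, e/t/r/Lo, e/t/r/Hi.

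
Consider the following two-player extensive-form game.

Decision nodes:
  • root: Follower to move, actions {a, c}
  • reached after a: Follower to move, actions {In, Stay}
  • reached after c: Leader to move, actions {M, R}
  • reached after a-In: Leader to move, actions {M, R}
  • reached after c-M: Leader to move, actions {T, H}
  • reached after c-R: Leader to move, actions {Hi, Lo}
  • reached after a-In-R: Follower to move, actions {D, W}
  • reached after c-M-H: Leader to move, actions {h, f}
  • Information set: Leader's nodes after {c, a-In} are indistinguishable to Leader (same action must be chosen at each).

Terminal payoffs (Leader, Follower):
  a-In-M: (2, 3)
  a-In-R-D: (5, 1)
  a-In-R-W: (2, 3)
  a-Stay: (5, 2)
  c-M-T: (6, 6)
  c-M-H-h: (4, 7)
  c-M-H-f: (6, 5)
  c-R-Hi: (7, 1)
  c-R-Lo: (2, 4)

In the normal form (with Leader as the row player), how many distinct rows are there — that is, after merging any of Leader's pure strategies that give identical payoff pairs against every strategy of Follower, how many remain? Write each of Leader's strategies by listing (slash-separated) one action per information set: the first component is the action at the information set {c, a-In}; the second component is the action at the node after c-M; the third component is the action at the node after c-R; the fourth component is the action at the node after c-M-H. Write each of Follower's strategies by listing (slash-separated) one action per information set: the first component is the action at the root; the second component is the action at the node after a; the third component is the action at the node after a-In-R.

5

Leader has 16 pure strategies: M/T/Hi/h, M/T/Hi/f, M/T/Lo/h, M/T/Lo/f, M/H/Hi/h, M/H/Hi/f, M/H/Lo/h, M/H/Lo/f, R/T/Hi/h, R/T/Hi/f, R/T/Lo/h, R/T/Lo/f, R/H/Hi/h, R/H/Hi/f, R/H/Lo/h, R/H/Lo/f. Columns: a/In/D, a/In/W, a/Stay/D, a/Stay/W, c/In/D, c/In/W, c/Stay/D, c/Stay/W.
{M/T/Hi/h, M/T/Hi/f, M/T/Lo/h, M/T/Lo/f} → row (2,3) (2,3) (5,2) (5,2) (6,6) (6,6) (6,6) (6,6)
{M/H/Hi/h, M/H/Lo/h} → row (2,3) (2,3) (5,2) (5,2) (4,7) (4,7) (4,7) (4,7)
{M/H/Hi/f, M/H/Lo/f} → row (2,3) (2,3) (5,2) (5,2) (6,5) (6,5) (6,5) (6,5)
{R/T/Hi/h, R/T/Hi/f, R/H/Hi/h, R/H/Hi/f} → row (5,1) (2,3) (5,2) (5,2) (7,1) (7,1) (7,1) (7,1)
{R/T/Lo/h, R/T/Lo/f, R/H/Lo/h, R/H/Lo/f} → row (5,1) (2,3) (5,2) (5,2) (2,4) (2,4) (2,4) (2,4)
That's 5 distinct rows out of 16 strategies.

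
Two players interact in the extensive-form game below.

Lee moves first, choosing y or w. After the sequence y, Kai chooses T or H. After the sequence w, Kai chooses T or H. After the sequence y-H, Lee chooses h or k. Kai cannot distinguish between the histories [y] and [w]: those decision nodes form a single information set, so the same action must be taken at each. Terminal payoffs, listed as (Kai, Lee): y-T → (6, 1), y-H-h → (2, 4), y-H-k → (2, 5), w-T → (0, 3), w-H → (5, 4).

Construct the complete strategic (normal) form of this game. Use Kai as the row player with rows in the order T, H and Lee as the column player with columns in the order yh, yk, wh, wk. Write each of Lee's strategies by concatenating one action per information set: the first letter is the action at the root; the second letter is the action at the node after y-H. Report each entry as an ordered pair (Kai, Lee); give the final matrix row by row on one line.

           yh       yk       wh       wk
   T    (6,1)    (6,1)    (0,3)    (0,3)
   H    (2,4)    (2,5)    (5,4)    (5,4)

T: (6,1) (6,1) (0,3) (0,3) | H: (2,4) (2,5) (5,4) (5,4)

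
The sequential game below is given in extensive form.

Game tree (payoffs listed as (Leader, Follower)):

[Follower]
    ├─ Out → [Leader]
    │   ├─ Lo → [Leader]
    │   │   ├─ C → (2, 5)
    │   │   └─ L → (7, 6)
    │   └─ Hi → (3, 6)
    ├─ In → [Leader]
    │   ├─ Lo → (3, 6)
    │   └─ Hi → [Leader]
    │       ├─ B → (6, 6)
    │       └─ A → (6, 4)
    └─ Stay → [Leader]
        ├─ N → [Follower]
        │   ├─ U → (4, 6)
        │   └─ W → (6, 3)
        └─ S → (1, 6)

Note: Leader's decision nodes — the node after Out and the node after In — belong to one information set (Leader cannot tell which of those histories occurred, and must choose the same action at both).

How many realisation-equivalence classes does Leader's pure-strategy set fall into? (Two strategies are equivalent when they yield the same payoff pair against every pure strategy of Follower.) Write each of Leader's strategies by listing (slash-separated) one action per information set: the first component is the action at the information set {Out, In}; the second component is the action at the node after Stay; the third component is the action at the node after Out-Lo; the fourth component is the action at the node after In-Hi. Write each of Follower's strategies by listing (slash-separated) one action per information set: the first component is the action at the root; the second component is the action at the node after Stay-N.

8

Leader has 16 pure strategies: Lo/N/C/B, Lo/N/C/A, Lo/N/L/B, Lo/N/L/A, Lo/S/C/B, Lo/S/C/A, Lo/S/L/B, Lo/S/L/A, Hi/N/C/B, Hi/N/C/A, Hi/N/L/B, Hi/N/L/A, Hi/S/C/B, Hi/S/C/A, Hi/S/L/B, Hi/S/L/A. Columns: Out/U, Out/W, In/U, In/W, Stay/U, Stay/W.
{Lo/N/C/B, Lo/N/C/A} → row (2,5) (2,5) (3,6) (3,6) (4,6) (6,3)
{Lo/N/L/B, Lo/N/L/A} → row (7,6) (7,6) (3,6) (3,6) (4,6) (6,3)
{Lo/S/C/B, Lo/S/C/A} → row (2,5) (2,5) (3,6) (3,6) (1,6) (1,6)
{Lo/S/L/B, Lo/S/L/A} → row (7,6) (7,6) (3,6) (3,6) (1,6) (1,6)
{Hi/N/C/B, Hi/N/L/B} → row (3,6) (3,6) (6,6) (6,6) (4,6) (6,3)
{Hi/N/C/A, Hi/N/L/A} → row (3,6) (3,6) (6,4) (6,4) (4,6) (6,3)
{Hi/S/C/B, Hi/S/L/B} → row (3,6) (3,6) (6,6) (6,6) (1,6) (1,6)
{Hi/S/C/A, Hi/S/L/A} → row (3,6) (3,6) (6,4) (6,4) (1,6) (1,6)
That's 8 distinct rows out of 16 strategies.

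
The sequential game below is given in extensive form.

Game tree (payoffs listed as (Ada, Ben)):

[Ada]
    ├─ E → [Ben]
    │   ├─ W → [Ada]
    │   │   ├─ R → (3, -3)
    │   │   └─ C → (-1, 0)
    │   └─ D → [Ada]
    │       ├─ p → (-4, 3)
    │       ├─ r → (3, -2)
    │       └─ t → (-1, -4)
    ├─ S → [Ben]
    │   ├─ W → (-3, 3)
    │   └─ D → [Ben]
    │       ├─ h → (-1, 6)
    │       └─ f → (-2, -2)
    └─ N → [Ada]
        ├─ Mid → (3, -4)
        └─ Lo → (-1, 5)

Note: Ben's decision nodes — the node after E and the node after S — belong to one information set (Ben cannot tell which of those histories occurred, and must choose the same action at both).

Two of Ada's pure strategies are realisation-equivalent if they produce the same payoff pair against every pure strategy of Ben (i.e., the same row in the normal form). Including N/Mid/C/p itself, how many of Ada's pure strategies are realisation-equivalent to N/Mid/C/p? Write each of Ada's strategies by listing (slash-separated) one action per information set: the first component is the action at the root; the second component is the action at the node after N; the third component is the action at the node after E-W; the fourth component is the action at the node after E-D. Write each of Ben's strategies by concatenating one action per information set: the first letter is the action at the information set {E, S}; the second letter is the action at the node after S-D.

6

Row for N/Mid/C/p (columns Wh, Wf, Dh, Df): (3,-4) (3,-4) (3,-4) (3,-4).
Under N/Mid/C/p, Ada's choice at the node after E-W and at the node after E-D can never be reached regardless of what Ben does, so varying those choices leaves every outcome unchanged.
Holding the reachable choices fixed and varying the unreachable ones freely already gives 2 × 3 = 6 equivalent strategies.
No other strategy reproduces this row, so those 6 are the full class: N/Mid/R/p, N/Mid/R/r, N/Mid/R/t, N/Mid/C/p, N/Mid/C/r, N/Mid/C/t.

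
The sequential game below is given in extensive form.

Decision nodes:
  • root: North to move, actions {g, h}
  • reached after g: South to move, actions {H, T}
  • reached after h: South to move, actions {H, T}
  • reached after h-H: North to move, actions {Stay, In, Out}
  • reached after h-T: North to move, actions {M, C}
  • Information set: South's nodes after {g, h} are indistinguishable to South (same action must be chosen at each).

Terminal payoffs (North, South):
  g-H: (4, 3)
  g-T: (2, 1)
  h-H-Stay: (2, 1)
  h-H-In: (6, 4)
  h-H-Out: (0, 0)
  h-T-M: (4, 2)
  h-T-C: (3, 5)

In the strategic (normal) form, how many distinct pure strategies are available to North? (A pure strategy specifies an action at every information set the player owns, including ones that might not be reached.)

North owns the root with actions {g, h} — two choices.
North owns the node after h-H with actions {Stay, In, Out} — three choices.
North owns the node after h-T with actions {M, C} — two choices.
A pure strategy fixes one action at each information set independently, so the count is the product 2 × 3 × 2 = 12.

12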